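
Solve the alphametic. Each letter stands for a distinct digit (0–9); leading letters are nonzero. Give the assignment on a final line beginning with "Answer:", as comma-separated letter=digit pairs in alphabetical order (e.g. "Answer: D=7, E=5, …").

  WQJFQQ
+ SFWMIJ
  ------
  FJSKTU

Step 1. [col 1: Q + J ≡ U (mod 10)] several values work for J in column 1 (Q + J ≡ U (mod 10), carry-in 0); try J=3 ⇒ J=3.
Step 2. [col 1: Q + J ≡ U (mod 10)] no forcing yet in column 1 (carry-in 0); U=9 is free and consistent — try it, so U=9.
Step 3. [col 1: Q + J ≡ U (mod 10)] column 1: given J=3, U=9, carry-in 0, and digits 3,9 already taken and all letters distinct, Q+J≡U (mod 10) forces Q=6. So Q=6.
Step 4. [col 2: Q + I ≡ T (mod 10)] several values work for T in column 2 (Q + I ≡ T (mod 10), carry-in 0); try T=4 ⇒ T=4.
Step 5. [col 2: Q + I ≡ T (mod 10)] column 2 reads Q+I+carry(0)=T with Q=6, T=4; with digits 3,4,6,9 already taken and all letters distinct, the only value for I is 8. So I=8.
Step 6. [col 3: F + M ≡ K (mod 10)] K=0 is one option consistent with column 3 (F + M ≡ K (mod 10), carry-in 1) — take it ⇒ K=0.
Step 7. [col 3: F + M ≡ K (mod 10)] several values work for F in column 3 (F + M ≡ K (mod 10), carry-in 1); try F=7, so F=7.
Step 8. [col 3: F + M ≡ K (mod 10)] in column 3 we have F+M≡K with carry-in 1; given F=7, K=0 and digits 0,3,4,6,7,8,9 already taken and all letters distinct, that pins M to 2. So M=2.
Step 9. [col 4: J + W ≡ S (mod 10)] from column 4 (J=3, carry-in 1, digits 0,2,3,4,6,7,8,9 already taken and all letters distinct): W must equal 1. So W=1.
Step 10. [col 4: J + W ≡ S (mod 10)] column 4: given J=3, W=1, carry-in 1, and digits 0,1,2,3,4,6,7,8,9 already taken and all letters distinct, J+W≡S (mod 10) forces S=5, so S=5.

Answer: F=7, I=8, J=3, K=0, M=2, Q=6, S=5, T=4, U=9, W=1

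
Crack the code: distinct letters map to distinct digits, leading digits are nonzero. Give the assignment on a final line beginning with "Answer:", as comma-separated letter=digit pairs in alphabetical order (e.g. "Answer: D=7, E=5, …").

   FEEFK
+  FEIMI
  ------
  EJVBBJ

Step 1. [col 1: K + I ≡ J (mod 10)] several values work for I in column 1 (K + I ≡ J (mod 10), carry-in 0); try I=8, so I=8.
Step 2. [col 1: K + I ≡ J (mod 10)] column 1 (K + I ≡ J (mod 10), carry-in 0) doesn't pin K yet; pick K=6 and continue. So K=6.
Step 3. [col 1: K + I ≡ J (mod 10)] column 1: given K=6, I=8, carry-in 0, and digits 6,8 already taken and all letters distinct, K+I≡J (mod 10) forces J=4. So J=4.
Step 4. [col 2: F + M ≡ B (mod 10)] no forcing yet in column 2 (carry-in 1); B=0 is free and consistent — try it. So B=0.
Step 5. [E] E is the leading digit of a 6-digit sum of two 5-digit numbers; the final carry is exactly 1. So E=1.
Step 6. [col 2: F + M ≡ B (mod 10)] several values work for F in column 2 (F + M ≡ B (mod 10), carry-in 1); try F=7. So F=7.
Step 7. [col 2: F + M ≡ B (mod 10)] column 2 reads F+M+carry(1)=B with F=7, B=0; with digits 0,1,4,6,7,8 already taken and all letters distinct, the only value for M is 2. So M=2.
Step 8. [col 4: E + E ≡ V (mod 10)] column 4 reads E+E+carry(1)=V with E=1; with digits 0,1,2,4,6,7,8 already taken and all letters distinct, the only value for V is 3. So V=3.

Answer: B=0, E=1, F=7, I=8, J=4, K=6, M=2, V=3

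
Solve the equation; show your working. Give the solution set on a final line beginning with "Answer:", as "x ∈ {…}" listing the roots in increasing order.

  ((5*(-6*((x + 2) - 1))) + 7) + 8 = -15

Step 1. [((5*(-6*((x + 2) - 1))) + 7) + 8 = -15] 8 comes off first (subtract 8). So sub: (5*(-6*((x + 2) - 1))) + 7 = -23.
Step 2. [(5*(-6*((x + 2) - 1))) + 7 = -23] peel the +7: subtract 7 from each side. So sub: 5*(-6*((x + 2) - 1)) = -30.
Step 3. [5*(-6*((x + 2) - 1)) = -30] divide by the outer 5. So div: -6*((x + 2) - 1) = -6.
Step 4. [-6*((x + 2) - 1) = -6] LHS = -6·(…); ÷-6 both sides ⇒ div: (x + 2) - 1 = 1.
Step 5. [(x + 2) - 1 = 1] 1 comes off first (add 1), so sub: x + 2 = 2.
Step 6. [x + 2 = 2] +2 is outermost — subtract 2 both sides. So sub: x = 0.

Answer: x ∈ {0}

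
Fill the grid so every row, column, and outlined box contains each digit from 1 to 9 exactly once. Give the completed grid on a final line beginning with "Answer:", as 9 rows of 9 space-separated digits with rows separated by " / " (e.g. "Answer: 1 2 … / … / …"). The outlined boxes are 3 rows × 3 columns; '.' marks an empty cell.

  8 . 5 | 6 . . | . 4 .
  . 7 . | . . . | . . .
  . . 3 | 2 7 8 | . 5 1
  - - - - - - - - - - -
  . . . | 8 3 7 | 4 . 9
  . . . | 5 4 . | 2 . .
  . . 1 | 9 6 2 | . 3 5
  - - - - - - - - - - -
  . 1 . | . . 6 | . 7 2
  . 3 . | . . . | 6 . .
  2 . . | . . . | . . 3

Step 1. [r9c7∈{1,5,8,9}] col 7 places 1 nowhere but r9c7. So r9c7=1.
Step 2. [r2c1∈{1,4,6,9}] col 1 places 1 nowhere but r2c1, so r2c1=1.
Step 3. [r3c7∈{9}] r3c7 has the single candidate 9, so r3c7=9.
Step 4. [r8c9∈{4,8}] in col 9, 4 fits only at r8c9 ⇒ r8c9=4.
Step 5. [r8c5∈{1,2,5,8,9}] row 8 places 2 nowhere but r8c5, so r8c5=2.
Step 6. [r1c2∈{2,9}] in row 1, 2 fits only at r1c2, so r1c2=2.
Step 7. [r2c3∈{4,6,9}] 9 has one home in box 1: r2c3 ⇒ r2c3=9.
Step 8. [r5c6∈{1}] nothing but 1 survives at r5c6 ⇒ r5c6=1.
Step 9. [r7c7∈{5,8}] r7c7 is the only open cell in col 7 admitting 5, so r7c7=5.
Step 10. [r5c1∈{3,6,7,9}] 3 has one home in row 5: r5c1 ⇒ r5c1=3.
Step 11. [r5c2∈{6,8,9}] across row 5, 9 lands solely at r5c2 ⇒ r5c2=9.
Step 12. [r1c9∈{7}] r1c9 is down to just 7 ⇒ r1c9=7.
Step 13. [r5c3∈{6,7,8}] 7 has one home in row 5: r5c3, so r5c3=7.
Step 14. [r8c3∈{8}] only 8 remains possible at r8c3 ⇒ r8c3=8.
Step 15. [r7c3∈{4}] r7c3 has the single candidate 4. So r7c3=4.
Step 16. [r9c8∈{8,9}] 8 has one home in box 9: r9c8. So r9c8=8.
Step 17. [r5c8∈{6}] nothing but 6 survives at r5c8 ⇒ r5c8=6.
Step 18. [r8c1∈{5,7,9}] in col 1, 7 fits only at r8c1. So r8c1=7.
Step 19. [r8c6∈{5,9}] in row 8, 5 fits only at r8c6. So r8c6=5.
Step 20. [r9c5∈{9}] only 9 remains possible at r9c5 ⇒ r9c5=9.
Step 21. [r4c1∈{5,6}] in col 1, 5 fits only at r4c1 ⇒ r4c1=5.
Step 22. [r4c2∈{6}] r4c2 is down to just 6 ⇒ r4c2=6.
Step 23. [r6c1∈{4}] r6c1 is down to just 4. So r6c1=4.
Step 24. [r5c9∈{8}] only 8 remains possible at r5c9. So r5c9=8.
Step 25. [r1c7∈{3}] nothing but 3 survives at r1c7. So r1c7=3.
Step 26. [r9c6∈{4}] only 4 remains possible at r9c6. So r9c6=4.
Step 27. [r2c4∈{3,4}] r2c4 is the only open cell in row 2 admitting 4. So r2c4=4.
Step 28. [r6c2∈{8}] only 8 remains possible at r6c2, so r6c2=8.
Step 29. [r2c6∈{3}] r2c6's peers cover all but 3, so r2c6=3.
Step 30. [r9c3∈{6}] r9c3 has the single candidate 6. So r9c3=6.
Step 31. [r1c5∈{1}] nothing but 1 survives at r1c5. So r1c5=1.
Step 32. [r7c5∈{8}] nothing but 8 survives at r7c5 ⇒ r7c5=8.
Step 33. [r2c8∈{2}] nothing but 2 survives at r2c8 ⇒ r2c8=2.
Step 34. [r4c3∈{2}] nothing but 2 survives at r4c3. So r4c3=2.
Step 35. [r9c2∈{5}] only 5 remains possible at r9c2. So r9c2=5.
Step 36. [r2c5∈{5}] only 5 remains possible at r2c5, so r2c5=5.
Step 37. [r2c7∈{8}] r2c7 has the single candidate 8. So r2c7=8.
Step 38. [r7c4∈{3}] r7c4 is down to just 3. So r7c4=3.
Step 39. [r8c4∈{1}] r8c4 is down to just 1 ⇒ r8c4=1.
Step 40. [r6c7∈{7}] r6c7 is down to just 7, so r6c7=7.
Step 41. [r4c8∈{1}] r4c8 is down to just 1. So r4c8=1.
Step 42. [r9c4∈{7}] r9c4 is down to just 7, so r9c4=7.
Step 43. [r3c2∈{4}] r3c2's peers cover all but 4 ⇒ r3c2=4.
Step 44. [r7c1∈{9}] r7c1 is down to just 9. So r7c1=9.
Step 45. [r8c8∈{9}] only 9 remains possible at r8c8, so r8c8=9.
Step 46. [r1c6∈{9}] nothing but 9 survives at r1c6, so r1c6=9.
Step 47. [r2c9∈{6}] nothing but 6 survives at r2c9, so r2c9=6.
Step 48. [r3c1∈{6}] r3c1's peers cover all but 6. So r3c1=6.

Answer: 8 2 5 6 1 9 3 4 7 / 1 7 9 4 5 3 8 2 6 / 6 4 3 2 7 8 9 5 1 / 5 6 2 8 3 7 4 1 9 / 3 9 7 5 4 1 2 6 8 / 4 8 1 9 6 2 7 3 5 / 9 1 4 3 8 6 5 7 2 / 7 3 8 1 2 5 6 9 4 / 2 5 6 7 9 4 1 8 3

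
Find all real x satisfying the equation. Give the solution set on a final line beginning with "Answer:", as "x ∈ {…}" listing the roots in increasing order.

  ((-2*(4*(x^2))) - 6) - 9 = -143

Step 1. [((-2*(4*(x^2))) - 6) - 9 = -143] the outer -9 inverts by adding 9 ⇒ sub: (-2*(4*(x^2))) - 6 = -134.
Step 2. [(-2*(4*(x^2))) - 6 = -134] 6 comes off first (add 6) ⇒ sub: -2*(4*(x^2)) = -128.
Step 3. [-2*(4*(x^2)) = -128] -2·(inner) — divide through by -2 ⇒ div: 4*(x^2) = 64.
Step 4. [4*(x^2) = 64] LHS = 4·(…); ÷4 both sides. So div: x^2 = 16.
Step 5. [x^2 = 16] √ both sides: 16 ≥ 0 gives two branches, so sqrt: x = 4 or -4.

Answer: x ∈ {-4, 4}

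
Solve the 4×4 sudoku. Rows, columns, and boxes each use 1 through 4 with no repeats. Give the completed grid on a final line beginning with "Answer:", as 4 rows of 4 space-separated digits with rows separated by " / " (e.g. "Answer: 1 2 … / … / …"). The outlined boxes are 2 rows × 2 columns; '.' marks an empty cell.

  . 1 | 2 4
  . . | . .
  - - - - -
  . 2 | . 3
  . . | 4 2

Step 1. [r2c3∈{1,3}] 3 has one home in col 3: r2c3, so r2c3=3.
Step 2. [r4c1∈{1,3}] r4c1 is the only open cell in row 4 admitting 1. So r4c1=1.
Step 3. [r2c1∈{2,4}] r2c1 is the only open cell in row 2 admitting 2, so r2c1=2.
Step 4. [r3c1∈{4}] nothing but 4 survives at r3c1 ⇒ r3c1=4.
Step 5. [r2c2∈{4}] r2c2 has the single candidate 4, so r2c2=4.
Step 6. [r4c2∈{3}] nothing but 3 survives at r4c2 ⇒ r4c2=3.
Step 7. [r1c1∈{3}] nothing but 3 survives at r1c1, so r1c1=3.
Step 8. [r2c4∈{1}] r2c4 has the single candidate 1. So r2c4=1.
Step 9. [r3c3∈{1}] r3c3 has the single candidate 1. So r3c3=1.

Answer: 3 1 2 4 / 2 4 3 1 / 4 2 1 3 / 1 3 4 2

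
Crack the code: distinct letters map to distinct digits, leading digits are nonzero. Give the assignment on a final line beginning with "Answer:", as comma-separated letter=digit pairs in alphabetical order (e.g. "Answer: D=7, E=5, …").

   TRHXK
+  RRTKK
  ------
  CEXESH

Step 1. [C] C is the leading digit of a 6-digit sum of two 5-digit numbers; the final carry is exactly 1. So C=1.
Step 2. [col 1: K + K ≡ H (mod 10)] column 1 (K + K ≡ H (mod 10), carry-in 0) doesn't pin H yet; pick H=8 and continue. So H=8.
Step 3. [col 1: K + K ≡ H (mod 10)] no forcing yet in column 1 (carry-in 0); K=4 is free and consistent — try it. So K=4.
Step 4. [col 2: X + K ≡ S (mod 10)] column 2 (X + K ≡ S (mod 10), carry-in 0) doesn't pin X yet; pick X=5 and continue, so X=5.
Step 5. [col 2: X + K ≡ S (mod 10)] from column 2 (X=5, K=4, carry-in 0, digits 1,4,5,8 already taken and all letters distinct): S must equal 9 ⇒ S=9.
Step 6. [col 3: H + T ≡ E (mod 10)] in column 3 we have H+T≡E with carry-in 0; given H=8 and digits 1,4,5,8,9 already taken and all letters distinct, that pins E to 0 ⇒ E=0.
Step 7. [col 3: H + T ≡ E (mod 10)] column 3 reads H+T+carry(0)=E with H=8, E=0; with digits 0,1,4,5,8,9 already taken and all letters distinct, the only value for T is 2, so T=2.
Step 8. [col 4: R + R ≡ X (mod 10)] column 4: given X=5, carry-in 1, and digits 0,1,2,4,5,8,9 already taken and all letters distinct, R+R≡X (mod 10) forces R=7 ⇒ R=7.

Answer: C=1, E=0, H=8, K=4, R=7, S=9, T=2, X=5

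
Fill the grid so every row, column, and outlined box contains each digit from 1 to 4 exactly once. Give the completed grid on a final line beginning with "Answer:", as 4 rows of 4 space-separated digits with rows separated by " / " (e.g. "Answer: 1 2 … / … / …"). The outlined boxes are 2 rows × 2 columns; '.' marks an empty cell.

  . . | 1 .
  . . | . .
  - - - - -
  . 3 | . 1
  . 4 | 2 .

Step 1. [r1c2∈{2}] r1c2 has the single candidate 2. So r1c2=2.
Step 2. [r2c3∈{3,4}] 3 has one home in col 3: r2c3. So r2c3=3.
Step 3. [r1c4∈{4}] r1c4 is down to just 4, so r1c4=4.
Step 4. [r4c1∈{1}] r4c1 is down to just 1 ⇒ r4c1=1.
Step 5. [r2c1∈{4}] r2c1 is down to just 4. So r2c1=4.
Step 6. [r3c3∈{4}] r3c3 is down to just 4 ⇒ r3c3=4.
Step 7. [r3c1∈{2}] r3c1's peers cover all but 2, so r3c1=2.
Step 8. [r2c4∈{2}] r2c4 has the single candidate 2 ⇒ r2c4=2.
Step 9. [r1c1∈{3}] nothing but 3 survives at r1c1, so r1c1=3.
Step 10. [r2c2∈{1}] nothing but 1 survives at r2c2, so r2c2=1.
Step 11. [r4c4∈{3}] r4c4 is down to just 3 ⇒ r4c4=3.

Answer: 3 2 1 4 / 4 1 3 2 / 2 3 4 1 / 1 4 2 3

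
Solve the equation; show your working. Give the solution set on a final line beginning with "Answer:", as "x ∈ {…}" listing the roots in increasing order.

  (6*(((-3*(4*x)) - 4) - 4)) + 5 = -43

Step 1. [(6*(((-3*(4*x)) - 4) - 4)) + 5 = -43] +5 is outermost — subtract 5 both sides ⇒ sub: 6*(((-3*(4*x)) - 4) - 4) = -48.
Step 2. [6*(((-3*(4*x)) - 4) - 4) = -48] 6 out front; divide by 6, so div: ((-3*(4*x)) - 4) - 4 = -8.
Step 3. [((-3*(4*x)) - 4) - 4 = -8] 4 comes off first (add 4) ⇒ sub: (-3*(4*x)) - 4 = -4.
Step 4. [(-3*(4*x)) - 4 = -4] peel the -4: add 4 from each side. So sub: -3*(4*x) = 0.
Step 5. [-3*(4*x) = 0] -3 out front; divide by -3, so div: 4*x = 0.
Step 6. [4*x = 0] 4 out front; divide by 4. So div: x = 0.

Answer: x ∈ {0}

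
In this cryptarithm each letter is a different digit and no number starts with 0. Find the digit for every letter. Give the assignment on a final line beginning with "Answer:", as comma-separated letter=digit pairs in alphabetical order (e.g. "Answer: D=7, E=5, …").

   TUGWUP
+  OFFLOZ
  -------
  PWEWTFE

Step 1. [col 1: P + Z ≡ E (mod 10)] column 1 (P + Z ≡ E (mod 10), carry-in 0) doesn't pin P yet; pick P=1 and continue. So P=1.
Step 2. [col 1: P + Z ≡ E (mod 10)] Z=9 is one option consistent with column 1 (P + Z ≡ E (mod 10), carry-in 0) — take it, so Z=9.
Step 3. [col 1: P + Z ≡ E (mod 10)] column 1 reads P+Z+carry(0)=E with P=1, Z=9; with digits 1,9 already taken and all letters distinct, the only value for E is 0, so E=0.
Step 4. [col 2: U + O ≡ F (mod 10)] column 2 (U + O ≡ F (mod 10), carry-in 1) doesn't pin O yet; pick O=4 and continue ⇒ O=4.
Step 5. [col 2: U + O ≡ F (mod 10)] column 2 (U + O ≡ F (mod 10), carry-in 1) doesn't pin F yet; pick F=7 and continue. So F=7.
Step 6. [col 2: U + O ≡ F (mod 10)] column 2: given O=4, F=7, carry-in 1, and digits 0,1,4,7,9 already taken and all letters distinct, U+O≡F (mod 10) forces U=2. So U=2.
Step 7. [col 3: W + L ≡ T (mod 10)] several values work for T in column 3 (W + L ≡ T (mod 10), carry-in 0); try T=8. So T=8.
Step 8. [col 3: W + L ≡ T (mod 10)] several values work for W in column 3 (W + L ≡ T (mod 10), carry-in 0); try W=3. So W=3.
Step 9. [col 3: W + L ≡ T (mod 10)] from column 3 (W=3, T=8, carry-in 0, digits 0,1,2,3,4,7,8,9 already taken and all letters distinct): L must equal 5, so L=5.
Step 10. [col 4: G + F ≡ W (mod 10)] column 4 reads G+F+carry(0)=W with F=7, W=3; with digits 0,1,2,3,4,5,7,8,9 already taken and all letters distinct, the only value for G is 6 ⇒ G=6.

Answer: E=0, F=7, G=6, L=5, O=4, P=1, T=8, U=2, W=3, Z=9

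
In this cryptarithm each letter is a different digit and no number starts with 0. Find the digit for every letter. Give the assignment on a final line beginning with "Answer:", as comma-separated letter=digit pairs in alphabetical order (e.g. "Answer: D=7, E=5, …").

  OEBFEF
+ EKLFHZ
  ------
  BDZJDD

Step 1. [col 1: F + Z ≡ D (mod 10)] no forcing yet in column 1 (carry-in 0); F=6 is free and consistent — try it ⇒ F=6.
Step 2. [col 1: F + Z ≡ D (mod 10)] D=5 is one option consistent with column 1 (F + Z ≡ D (mod 10), carry-in 0) — take it ⇒ D=5.
Step 3. [col 1: F + Z ≡ D (mod 10)] from column 1 (F=6, D=5, carry-in 0, digits 5,6 already taken and all letters distinct): Z must equal 9 ⇒ Z=9.
Step 4. [col 2: E + H ≡ D (mod 10)] several values work for H in column 2 (E + H ≡ D (mod 10), carry-in 1); try H=3. So H=3.
Step 5. [col 2: E + H ≡ D (mod 10)] column 2 reads E+H+carry(1)=D with H=3, D=5; with digits 3,5,6,9 already taken and all letters distinct, the only value for E is 1 ⇒ E=1.
Step 6. [col 3: F + F ≡ J (mod 10)] from column 3 (F=6, carry-in 0, digits 1,3,5,6,9 already taken and all letters distinct): J must equal 2 ⇒ J=2.
Step 7. [col 4: B + L ≡ Z (mod 10)] several values work for B in column 4 (B + L ≡ Z (mod 10), carry-in 1); try B=8, so B=8.
Step 8. [col 4: B + L ≡ Z (mod 10)] in column 4 we have B+L≡Z with carry-in 1; given B=8, Z=9 and digits 1,2,3,5,6,8,9 already taken and all letters distinct, that pins L to 0. So L=0.
Step 9. [col 5: E + K ≡ D (mod 10)] column 5 reads E+K+carry(0)=D with E=1, D=5; with digits 0,1,2,3,5,6,8,9 already taken and all letters distinct, the only value for K is 4 ⇒ K=4.
Step 10. [col 6: O + E ≡ B (mod 10)] from column 6 (E=1, B=8, carry-in 0, digits 0,1,2,3,4,5,6,8,9 already taken and all letters distinct): O must equal 7. So O=7.

Answer: B=8, D=5, E=1, F=6, H=3, J=2, K=4, L=0, O=7, Z=9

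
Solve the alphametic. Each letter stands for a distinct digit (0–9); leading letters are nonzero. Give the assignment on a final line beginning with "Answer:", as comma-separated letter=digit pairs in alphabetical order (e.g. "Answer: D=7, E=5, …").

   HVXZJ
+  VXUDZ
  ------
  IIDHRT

Step 1. [col 1: J + Z ≡ T (mod 10)] T=5 is one option consistent with column 1 (J + Z ≡ T (mod 10), carry-in 0) — take it ⇒ T=5.
Step 2. [I] adding two 5-digit numbers gives at most 5+1 digits, and here it does — I is that final carry and must be 1 ⇒ I=1.
Step 3. [col 1: J + Z ≡ T (mod 10)] several values work for Z in column 1 (J + Z ≡ T (mod 10), carry-in 0); try Z=6, so Z=6.
Step 4. [col 1: J + Z ≡ T (mod 10)] column 1 reads J+Z+carry(0)=T with Z=6, T=5; with digits 1,5,6 already taken and all letters distinct, the only value for J is 9. So J=9.
Step 5. [col 2: Z + D ≡ R (mod 10)] column 2 (Z + D ≡ R (mod 10), carry-in 1) doesn't pin R yet; pick R=0 and continue ⇒ R=0.
Step 6. [col 2: Z + D ≡ R (mod 10)] column 2 reads Z+D+carry(1)=R with Z=6, R=0; with digits 0,1,5,6,9 already taken and all letters distinct, the only value for D is 3. So D=3.
Step 7. [col 3: X + U ≡ H (mod 10)] column 3 (X + U ≡ H (mod 10), carry-in 1) doesn't pin U yet; pick U=7 and continue ⇒ U=7.
Step 8. [col 3: X + U ≡ H (mod 10)] from column 3 (U=7, carry-in 1, digits 0,1,3,5,6,7,9 already taken and all letters distinct): H must equal 2 ⇒ H=2.
Step 9. [col 3: X + U ≡ H (mod 10)] from column 3 (U=7, H=2, carry-in 1, digits 0,1,2,3,5,6,7,9 already taken and all letters distinct): X must equal 4. So X=4.
Step 10. [col 4: V + X ≡ D (mod 10)] column 4: given X=4, D=3, carry-in 1, and digits 0,1,2,3,4,5,6,7,9 already taken and all letters distinct, V+X≡D (mod 10) forces V=8 ⇒ V=8.

Answer: D=3, H=2, I=1, J=9, R=0, T=5, U=7, V=8, X=4, Z=6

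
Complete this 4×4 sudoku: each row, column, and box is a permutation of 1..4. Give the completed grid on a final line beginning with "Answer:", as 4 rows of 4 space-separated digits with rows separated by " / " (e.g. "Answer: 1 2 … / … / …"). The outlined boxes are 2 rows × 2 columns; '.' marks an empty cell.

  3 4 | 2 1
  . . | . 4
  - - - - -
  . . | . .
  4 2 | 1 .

Step 1. [r3c2∈{1,3}] in col 2, 3 fits only at r3c2, so r3c2=3.
Step 2. [r2c2∈{1}] r2c2 has the single candidate 1, so r2c2=1.
Step 3. [r3c3∈{4}] r3c3 is down to just 4, so r3c3=4.
Step 4. [r2c3∈{3}] nothing but 3 survives at r2c3, so r2c3=3.
Step 5. [r4c4∈{3}] r4c4's peers cover all but 3, so r4c4=3.
Step 6. [r3c4∈{2}] only 2 remains possible at r3c4, so r3c4=2.
Step 7. [r2c1∈{2}] only 2 remains possible at r2c1. So r2c1=2.
Step 8. [r3c1∈{1}] r3c1's peers cover all but 1. So r3c1=1.

Answer: 3 4 2 1 / 2 1 3 4 / 1 3 4 2 / 4 2 1 3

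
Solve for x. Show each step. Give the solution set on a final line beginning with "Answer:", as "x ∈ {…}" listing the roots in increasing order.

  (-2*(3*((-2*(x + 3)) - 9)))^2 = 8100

Step 1. [(-2*(3*((-2*(x + 3)) - 9)))^2 = 8100] √ both sides: 8100 ≥ 0 gives two branches, so sqrt: -2*(3*((-2*(x + 3)) - 9)) = 90 or -90.
Step 2. [-2*(3*((-2*(x + 3)) - 9)) = 90 or -90] leading coefficient -2: divide by -2 ⇒ div: 3*((-2*(x + 3)) - 9) = -45 or 45.
Step 3. [3*((-2*(x + 3)) - 9) = -45 or 45] 3 out front; divide by 3, so div: (-2*(x + 3)) - 9 = -15 or 15.
Step 4. [(-2*(x + 3)) - 9 = -15 or 15] add 9: x sits inside (… - 9). So sub: -2*(x + 3) = -6 or 24.
Step 5. [-2*(x + 3) = -6 or 24] -2 out front; divide by -2. So div: x + 3 = 3 or -12.
Step 6. [x + 3 = 3 or -12] the outer +3 inverts by subtracting 3 ⇒ sub: x = 0 or -15.

Answer: x ∈ {-15, 0}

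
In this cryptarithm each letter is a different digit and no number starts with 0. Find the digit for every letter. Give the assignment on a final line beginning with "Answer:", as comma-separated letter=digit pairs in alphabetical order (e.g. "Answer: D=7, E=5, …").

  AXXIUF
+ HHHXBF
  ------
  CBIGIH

Step 1. [col 1: F + F ≡ H (mod 10)] no forcing yet in column 1 (carry-in 0); F=2 is free and consistent — try it ⇒ F=2.
Step 2. [col 1: F + F ≡ H (mod 10)] in column 1 we have F+F≡H with carry-in 0; given F=2 and digits 2 already taken and all letters distinct, that pins H to 4, so H=4.
Step 3. [col 2: U + B ≡ I (mod 10)] column 2 (U + B ≡ I (mod 10), carry-in 0) doesn't pin I yet; pick I=0 and continue, so I=0.
Step 4. [col 2: U + B ≡ I (mod 10)] several values work for U in column 2 (U + B ≡ I (mod 10), carry-in 0); try U=9. So U=9.
Step 5. [col 2: U + B ≡ I (mod 10)] in column 2 we have U+B≡I with carry-in 0; given U=9, I=0 and digits 0,2,4,9 already taken and all letters distinct, that pins B to 1. So B=1.
Step 6. [col 3: I + X ≡ G (mod 10)] several values work for X in column 3 (I + X ≡ G (mod 10), carry-in 1); try X=6, so X=6.
Step 7. [col 3: I + X ≡ G (mod 10)] column 3: given I=0, X=6, carry-in 1, and digits 0,1,2,4,6,9 already taken and all letters distinct, I+X≡G (mod 10) forces G=7. So G=7.
Step 8. [col 6: A + H ≡ C (mod 10)] A=3 is one option consistent with column 6 (A + H ≡ C (mod 10), carry-in 1) — take it ⇒ A=3.
Step 9. [col 6: A + H ≡ C (mod 10)] column 6 reads A+H+carry(1)=C with A=3, H=4; with digits 0,1,2,3,4,6,7,9 already taken and all letters distinct, the only value for C is 8. So C=8.

Answer: A=3, B=1, C=8, F=2, G=7, H=4, I=0, U=9, X=6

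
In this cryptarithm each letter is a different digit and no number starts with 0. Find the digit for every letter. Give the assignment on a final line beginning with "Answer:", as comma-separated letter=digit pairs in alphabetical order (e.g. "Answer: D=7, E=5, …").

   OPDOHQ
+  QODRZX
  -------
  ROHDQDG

Step 1. [col 1: Q + X ≡ G (mod 10)] column 1 (Q + X ≡ G (mod 10), carry-in 0) doesn't pin Q yet; pick Q=9 and continue. So Q=9.
Step 2. [col 1: Q + X ≡ G (mod 10)] X=3 is one option consistent with column 1 (Q + X ≡ G (mod 10), carry-in 0) — take it. So X=3.
Step 3. [col 1: Q + X ≡ G (mod 10)] column 1 reads Q+X+carry(0)=G with Q=9, X=3; with digits 3,9 already taken and all letters distinct, the only value for G is 2. So G=2.
Step 4. [col 2: H + Z ≡ D (mod 10)] column 2 (H + Z ≡ D (mod 10), carry-in 1) doesn't pin D yet; pick D=0 and continue ⇒ D=0.
Step 5. [col 2: H + Z ≡ D (mod 10)] several values work for H in column 2 (H + Z ≡ D (mod 10), carry-in 1); try H=5, so H=5.
Step 6. [R] the sum has 7 digits but both addends have 6; that extra leading digit R is the final carry, namely 1. So R=1.
Step 7. [col 2: H + Z ≡ D (mod 10)] column 2 reads H+Z+carry(1)=D with H=5, D=0; with digits 0,1,2,3,5,9 already taken and all letters distinct, the only value for Z is 4. So Z=4.
Step 8. [col 3: O + R ≡ Q (mod 10)] from column 3 (R=1, Q=9, carry-in 1, digits 0,1,2,3,4,5,9 already taken and all letters distinct): O must equal 7, so O=7.
Step 9. [col 5: P + O ≡ H (mod 10)] column 5 reads P+O+carry(0)=H with O=7, H=5; with digits 0,1,2,3,4,5,7,9 already taken and all letters distinct, the only value for P is 8. So P=8.

Answer: D=0, G=2, H=5, O=7, P=8, Q=9, R=1, X=3, Z=4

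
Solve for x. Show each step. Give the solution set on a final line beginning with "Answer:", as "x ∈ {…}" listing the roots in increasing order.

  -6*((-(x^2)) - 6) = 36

Step 1. [-6*((-(x^2)) - 6) = 36] LHS = -6·(…); ÷-6 both sides. So div: (-(x^2)) - 6 = -6.
Step 2. [(-(x^2)) - 6 = -6] the outer -6 inverts by adding 6. So sub: -(x^2) = 0.
Step 3. [-(x^2) = 0] flip signs both sides, so neg: x^2 = 0.
Step 4. [x^2 = 0] LHS squared, RHS 0 ≥ 0: apply √ (±) ⇒ sqrt: x = 0.

Answer: x ∈ {0}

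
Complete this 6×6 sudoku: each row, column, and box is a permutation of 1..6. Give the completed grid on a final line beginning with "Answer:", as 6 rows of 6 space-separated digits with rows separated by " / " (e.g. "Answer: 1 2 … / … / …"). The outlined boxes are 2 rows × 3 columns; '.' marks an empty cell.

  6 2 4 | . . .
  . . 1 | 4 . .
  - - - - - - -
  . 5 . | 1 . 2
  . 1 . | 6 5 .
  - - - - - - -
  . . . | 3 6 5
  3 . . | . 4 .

Step 1. [r3c5∈{3}] r3c5's peers cover all but 3. So r3c5=3.
Step 2. [r5c3∈{2}] r5c3 is down to just 2. So r5c3=2.
Step 3. [r3c1∈{4}] r3c1 has the single candidate 4, so r3c1=4.
Step 4. [r1c6∈{1,3}] in row 1, 3 fits only at r1c6. So r1c6=3.
Step 5. [r6c2∈{6}] nothing but 6 survives at r6c2. So r6c2=6.
Step 6. [r4c3∈{3}] nothing but 3 survives at r4c3 ⇒ r4c3=3.
Step 7. [r6c6∈{1}] r6c6 has the single candidate 1 ⇒ r6c6=1.
Step 8. [r5c1∈{1}] r5c1 is down to just 1. So r5c1=1.
Step 9. [r2c5∈{2}] r2c5 is down to just 2, so r2c5=2.
Step 10. [r2c2∈{3}] r2c2 has the single candidate 3, so r2c2=3.
Step 11. [r5c2∈{4}] nothing but 4 survives at r5c2. So r5c2=4.
Step 12. [r2c6∈{6}] only 6 remains possible at r2c6. So r2c6=6.
Step 13. [r2c1∈{5}] nothing but 5 survives at r2c1. So r2c1=5.
Step 14. [r6c4∈{2}] nothing but 2 survives at r6c4. So r6c4=2.
Step 15. [r1c5∈{1}] only 1 remains possible at r1c5, so r1c5=1.
Step 16. [r4c6∈{4}] r4c6 has the single candidate 4 ⇒ r4c6=4.
Step 17. [r6c3∈{5}] r6c3 has the single candidate 5. So r6c3=5.
Step 18. [r1c4∈{5}] r1c4 has the single candidate 5. So r1c4=5.
Step 19. [r3c3∈{6}] only 6 remains possible at r3c3. So r3c3=6.
Step 20. [r4c1∈{2}] r4c1 has the single candidate 2 ⇒ r4c1=2.

Answer: 6 2 4 5 1 3 / 5 3 1 4 2 6 / 4 5 6 1 3 2 / 2 1 3 6 5 4 / 1 4 2 3 6 5 / 3 6 5 2 4 1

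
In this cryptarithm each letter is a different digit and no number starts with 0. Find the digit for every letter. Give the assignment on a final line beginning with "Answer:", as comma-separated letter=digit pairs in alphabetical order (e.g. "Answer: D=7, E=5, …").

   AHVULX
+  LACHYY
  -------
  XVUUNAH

Step 1. [col 1: X + Y ≡ H (mod 10)] column 1 (X + Y ≡ H (mod 10), carry-in 0) doesn't pin Y yet; pick Y=4 and continue. So Y=4.
Step 2. [col 1: X + Y ≡ H (mod 10)] several values work for H in column 1 (X + Y ≡ H (mod 10), carry-in 0); try H=5. So H=5.
Step 3. [col 1: X + Y ≡ H (mod 10)] from column 1 (Y=4, H=5, carry-in 0, digits 4,5 already taken and all letters distinct): X must equal 1 ⇒ X=1.
Step 4. [col 2: L + Y ≡ A (mod 10)] A=2 is one option consistent with column 2 (L + Y ≡ A (mod 10), carry-in 0) — take it. So A=2.
Step 5. [col 2: L + Y ≡ A (mod 10)] column 2: given Y=4, A=2, carry-in 0, and digits 1,2,4,5 already taken and all letters distinct, L+Y≡A (mod 10) forces L=8 ⇒ L=8.
Step 6. [col 3: U + H ≡ N (mod 10)] column 3 (U + H ≡ N (mod 10), carry-in 1) doesn't pin U yet; pick U=7 and continue ⇒ U=7.
Step 7. [col 3: U + H ≡ N (mod 10)] from column 3 (U=7, H=5, carry-in 1, digits 1,2,4,5,7,8 already taken and all letters distinct): N must equal 3. So N=3.
Step 8. [col 4: V + C ≡ U (mod 10)] no forcing yet in column 4 (carry-in 1); V=0 is free and consistent — try it. So V=0.
Step 9. [col 4: V + C ≡ U (mod 10)] column 4: given V=0, U=7, carry-in 1, and digits 0,1,2,3,4,5,7,8 already taken and all letters distinct, V+C≡U (mod 10) forces C=6 ⇒ C=6.

Answer: A=2, C=6, H=5, L=8, N=3, U=7, V=0, X=1, Y=4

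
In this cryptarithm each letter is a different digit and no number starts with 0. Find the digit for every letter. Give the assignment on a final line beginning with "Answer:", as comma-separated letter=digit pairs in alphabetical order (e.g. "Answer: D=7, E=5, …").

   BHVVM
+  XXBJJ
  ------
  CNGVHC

Step 1. [col 1: M + J ≡ C (mod 10)] no forcing yet in column 1 (carry-in 0); J=6 is free and consistent — try it, so J=6.
Step 2. [col 1: M + J ≡ C (mod 10)] several values work for C in column 1 (M + J ≡ C (mod 10), carry-in 0); try C=1. So C=1.
Step 3. [col 1: M + J ≡ C (mod 10)] in column 1 we have M+J≡C with carry-in 0; given J=6, C=1 and digits 1,6 already taken and all letters distinct, that pins M to 5 ⇒ M=5.
Step 4. [col 2: V + J ≡ H (mod 10)] column 2 (V + J ≡ H (mod 10), carry-in 1) doesn't pin V yet; pick V=7 and continue ⇒ V=7.
Step 5. [col 2: V + J ≡ H (mod 10)] in column 2 we have V+J≡H with carry-in 1; given V=7, J=6 and digits 1,5,6,7 already taken and all letters distinct, that pins H to 4, so H=4.
Step 6. [col 3: V + B ≡ V (mod 10)] column 3 reads V+B+carry(1)=V with V=7; with digits 1,4,5,6,7 already taken and all letters distinct, the only value for B is 9. So B=9.
Step 7. [col 4: H + X ≡ G (mod 10)] column 4 (H + X ≡ G (mod 10), carry-in 1) doesn't pin X yet; pick X=3 and continue, so X=3.
Step 8. [col 4: H + X ≡ G (mod 10)] from column 4 (H=4, X=3, carry-in 1, digits 1,3,4,5,6,7,9 already taken and all letters distinct): G must equal 8 ⇒ G=8.
Step 9. [col 5: B + X ≡ N (mod 10)] column 5: given B=9, X=3, carry-in 0, and digits 1,3,4,5,6,7,8,9 already taken and all letters distinct, B+X≡N (mod 10) forces N=2, so N=2.

Answer: B=9, C=1, G=8, H=4, J=6, M=5, N=2, V=7, X=3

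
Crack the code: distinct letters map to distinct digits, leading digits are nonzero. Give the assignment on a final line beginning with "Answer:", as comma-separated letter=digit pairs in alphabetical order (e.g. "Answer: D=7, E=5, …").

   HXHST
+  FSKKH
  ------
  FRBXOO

Step 1. [col 1: T + H ≡ O (mod 10)] no forcing yet in column 1 (carry-in 0); H=9 is free and consistent — try it. So H=9.
Step 2. [col 1: T + H ≡ O (mod 10)] column 1 (T + H ≡ O (mod 10), carry-in 0) doesn't pin O yet; pick O=7 and continue. So O=7.
Step 3. [F] adding two 5-digit numbers gives at most 5+1 digits, and here it does — F is that final carry and must be 1. So F=1.
Step 4. [col 1: T + H ≡ O (mod 10)] column 1: given H=9, O=7, carry-in 0, and digits 1,7,9 already taken and all letters distinct, T+H≡O (mod 10) forces T=8, so T=8.
Step 5. [col 2: S + K ≡ O (mod 10)] column 2 (S + K ≡ O (mod 10), carry-in 1) doesn't pin K yet; pick K=4 and continue. So K=4.
Step 6. [col 2: S + K ≡ O (mod 10)] column 2 reads S+K+carry(1)=O with K=4, O=7; with digits 1,4,7,8,9 already taken and all letters distinct, the only value for S is 2. So S=2.
Step 7. [col 3: H + K ≡ X (mod 10)] column 3 reads H+K+carry(0)=X with H=9, K=4; with digits 1,2,4,7,8,9 already taken and all letters distinct, the only value for X is 3, so X=3.
Step 8. [col 4: X + S ≡ B (mod 10)] in column 4 we have X+S≡B with carry-in 1; given X=3, S=2 and digits 1,2,3,4,7,8,9 already taken and all letters distinct, that pins B to 6 ⇒ B=6.
Step 9. [col 5: H + F ≡ R (mod 10)] in column 5 we have H+F≡R with carry-in 0; given H=9, F=1 and digits 1,2,3,4,6,7,8,9 already taken and all letters distinct, that pins R to 0 ⇒ R=0.

Answer: B=6, F=1, H=9, K=4, O=7, R=0, S=2, T=8, X=3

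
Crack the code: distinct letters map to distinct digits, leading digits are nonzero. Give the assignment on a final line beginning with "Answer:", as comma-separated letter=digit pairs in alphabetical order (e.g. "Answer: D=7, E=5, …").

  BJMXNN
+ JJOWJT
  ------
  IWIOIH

Step 1. [col 1: N + T ≡ H (mod 10)] several values work for N in column 1 (N + T ≡ H (mod 10), carry-in 0); try N=2, so N=2.
Step 2. [col 1: N + T ≡ H (mod 10)] no forcing yet in column 1 (carry-in 0); H=5 is free and consistent — try it, so H=5.
Step 3. [col 1: N + T ≡ H (mod 10)] from column 1 (N=2, H=5, carry-in 0, digits 2,5 already taken and all letters distinct): T must equal 3 ⇒ T=3.
Step 4. [col 2: N + J ≡ I (mod 10)] J=7 is one option consistent with column 2 (N + J ≡ I (mod 10), carry-in 0) — take it ⇒ J=7.
Step 5. [col 2: N + J ≡ I (mod 10)] in column 2 we have N+J≡I with carry-in 0; given N=2, J=7 and digits 2,3,5,7 already taken and all letters distinct, that pins I to 9, so I=9.
Step 6. [col 3: X + W ≡ O (mod 10)] several values work for O in column 3 (X + W ≡ O (mod 10), carry-in 0); try O=0, so O=0.
Step 7. [col 3: X + W ≡ O (mod 10)] no forcing yet in column 3 (carry-in 0); W=4 is free and consistent — try it. So W=4.
Step 8. [col 3: X + W ≡ O (mod 10)] in column 3 we have X+W≡O with carry-in 0; given W=4, O=0 and digits 0,2,3,4,5,7,9 already taken and all letters distinct, that pins X to 6 ⇒ X=6.
Step 9. [col 4: M + O ≡ I (mod 10)] in column 4 we have M+O≡I with carry-in 1; given O=0, I=9 and digits 0,2,3,4,5,6,7,9 already taken and all letters distinct, that pins M to 8. So M=8.
Step 10. [col 6: B + J ≡ I (mod 10)] from column 6 (J=7, I=9, carry-in 1, digits 0,2,3,4,5,6,7,8,9 already taken and all letters distinct): B must equal 1. So B=1.

Answer: B=1, H=5, I=9, J=7, M=8, N=2, O=0, T=3, W=4, X=6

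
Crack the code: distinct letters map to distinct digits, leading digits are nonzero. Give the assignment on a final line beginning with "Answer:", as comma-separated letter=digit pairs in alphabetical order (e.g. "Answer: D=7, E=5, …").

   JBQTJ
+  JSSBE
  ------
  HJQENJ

Step 1. [col 1: J + E ≡ J (mod 10)] column 1 reads J+E+carry(0)=J with nothing yet; with all letters distinct, none taken yet, the only value for E is 0. So E=0.
Step 2. [H] H is the leading digit of a 6-digit sum of two 5-digit numbers; the final carry is exactly 1. So H=1.
Step 3. [col 1: J + E ≡ J (mod 10)] J=9 is one option consistent with column 1 (J + E ≡ J (mod 10), carry-in 0) — take it ⇒ J=9.
Step 4. [col 2: T + B ≡ N (mod 10)] no forcing yet in column 2 (carry-in 0); B=3 is free and consistent — try it ⇒ B=3.
Step 5. [col 2: T + B ≡ N (mod 10)] several values work for N in column 2 (T + B ≡ N (mod 10), carry-in 0); try N=7 ⇒ N=7.
Step 6. [col 2: T + B ≡ N (mod 10)] column 2 reads T+B+carry(0)=N with B=3, N=7; with digits 0,1,3,7,9 already taken and all letters distinct, the only value for T is 4. So T=4.
Step 7. [col 3: Q + S ≡ E (mod 10)] no forcing yet in column 3 (carry-in 0); Q=2 is free and consistent — try it ⇒ Q=2.
Step 8. [col 3: Q + S ≡ E (mod 10)] column 3: given Q=2, E=0, carry-in 0, and digits 0,1,2,3,4,7,9 already taken and all letters distinct, Q+S≡E (mod 10) forces S=8 ⇒ S=8.

Answer: B=3, E=0, H=1, J=9, N=7, Q=2, S=8, T=4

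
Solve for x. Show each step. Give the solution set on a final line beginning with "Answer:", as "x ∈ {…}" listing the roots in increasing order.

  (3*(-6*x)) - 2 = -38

Step 1. [(3*(-6*x)) - 2 = -38] 2 comes off first (add 2), so sub: 3*(-6*x) = -36.
Step 2. [3*(-6*x) = -36] LHS = 3·(…); ÷3 both sides ⇒ div: -6*x = -12.
Step 3. [-6*x = -12] leading coefficient -6: divide by -6 ⇒ div: x = 2.

Answer: x ∈ {2}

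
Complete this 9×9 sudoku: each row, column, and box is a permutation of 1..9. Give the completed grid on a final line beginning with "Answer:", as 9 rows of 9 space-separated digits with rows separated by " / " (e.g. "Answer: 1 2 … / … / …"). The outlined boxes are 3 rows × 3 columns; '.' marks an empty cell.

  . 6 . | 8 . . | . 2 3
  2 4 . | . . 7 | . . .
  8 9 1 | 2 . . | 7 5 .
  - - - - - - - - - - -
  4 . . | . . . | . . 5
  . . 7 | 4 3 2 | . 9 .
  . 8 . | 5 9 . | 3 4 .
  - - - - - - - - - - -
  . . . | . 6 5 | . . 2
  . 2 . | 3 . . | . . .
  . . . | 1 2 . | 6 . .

Step 1. [r8c7∈{1,4,5,8,9}] 5 has one home in col 7: r8c7, so r8c7=5.
Step 2. [r4c3∈{2,3,6,9}] 9 has one home in row 4: r4c3 ⇒ r4c3=9.
Step 3. [r3c5∈{4}] r3c5 is down to just 4. So r3c5=4.
Step 4. [r6c9∈{1,6,7}] r6c9 is the only open cell in row 6 admitting 7, so r6c9=7.
Step 5. [r3c9∈{6}] r3c9 has the single candidate 6. So r3c9=6.
Step 6. [r5c1∈{1,5,6}] 6 has one home in row 5: r5c1 ⇒ r5c1=6.
Step 7. [r6c1∈{1}] r6c1 has the single candidate 1. So r6c1=1.
Step 8. [r4c8∈{1,6,8}] across col 8, 6 lands solely at r4c8 ⇒ r4c8=6.
Step 9. [r1c3∈{5}] r1c3 has the single candidate 5 ⇒ r1c3=5.
Step 10. [r9c1∈{3,5,7,9}] r9c1 is the only open cell in col 1 admitting 5 ⇒ r9c1=5.
Step 11. [r7c1∈{3,7,9}] r7c1 is the only open cell in col 1 admitting 3 ⇒ r7c1=3.
Step 12. [r1c5∈{1}] r1c5 is down to just 1, so r1c5=1.
Step 13. [r1c6∈{9}] only 9 remains possible at r1c6, so r1c6=9.
Step 14. [r9c9∈{4,8,9}] across row 9, 9 lands solely at r9c9. So r9c9=9.
Step 15. [r8c9∈{1,4,8}] in col 9, 4 fits only at r8c9. So r8c9=4.
Step 16. [r8c6∈{8}] nothing but 8 survives at r8c6. So r8c6=8.
Step 17. [r8c8∈{1,7}] in row 8, 1 fits only at r8c8 ⇒ r8c8=1.
Step 18. [r7c7∈{8}] r7c7 is down to just 8, so r7c7=8.
Step 19. [r8c5∈{7}] r8c5 is down to just 7, so r8c5=7.
Step 20. [r5c7∈{1}] nothing but 1 survives at r5c7, so r5c7=1.
Step 21. [r9c2∈{7}] r9c2's peers cover all but 7 ⇒ r9c2=7.
Step 22. [r2c9∈{1,8}] across row 2, 1 lands solely at r2c9. So r2c9=1.
Step 23. [r9c6∈{4}] r9c6's peers cover all but 4. So r9c6=4.
Step 24. [r2c5∈{5}] r2c5's peers cover all but 5. So r2c5=5.
Step 25. [r7c3∈{4}] r7c3 is down to just 4. So r7c3=4.
Step 26. [r5c9∈{8}] r5c9's peers cover all but 8. So r5c9=8.
Step 27. [r2c7∈{9}] r2c7 is down to just 9 ⇒ r2c7=9.
Step 28. [r6c6∈{6}] r6c6's peers cover all but 6. So r6c6=6.
Step 29. [r4c2∈{3}] r4c2 is down to just 3. So r4c2=3.
Step 30. [r5c2∈{5}] r5c2 has the single candidate 5 ⇒ r5c2=5.
Step 31. [r1c7∈{4}] only 4 remains possible at r1c7, so r1c7=4.
Step 32. [r9c3∈{8}] r9c3 is down to just 8. So r9c3=8.
Step 33. [r4c7∈{2}] only 2 remains possible at r4c7. So r4c7=2.
Step 34. [r9c8∈{3}] r9c8 is down to just 3 ⇒ r9c8=3.
Step 35. [r3c6∈{3}] r3c6's peers cover all but 3. So r3c6=3.
Step 36. [r4c4∈{7}] r4c4 has the single candidate 7, so r4c4=7.
Step 37. [r7c2∈{1}] r7c2 has the single candidate 1. So r7c2=1.
Step 38. [r2c3∈{3}] r2c3 has the single candidate 3 ⇒ r2c3=3.
Step 39. [r2c8∈{8}] only 8 remains possible at r2c8, so r2c8=8.
Step 40. [r7c8∈{7}] r7c8 is down to just 7 ⇒ r7c8=7.
Step 41. [r4c5∈{8}] r4c5's peers cover all but 8 ⇒ r4c5=8.
Step 42. [r4c6∈{1}] r4c6's peers cover all but 1. So r4c6=1.
Step 43. [r1c1∈{7}] only 7 remains possible at r1c1 ⇒ r1c1=7.
Step 44. [r8c1∈{9}] only 9 remains possible at r8c1 ⇒ r8c1=9.
Step 45. [r7c4∈{9}] nothing but 9 survives at r7c4 ⇒ r7c4=9.
Step 46. [r2c4∈{6}] r2c4's peers cover all but 6 ⇒ r2c4=6.
Step 47. [r8c3∈{6}] nothing but 6 survives at r8c3. So r8c3=6.
Step 48. [r6c3∈{2}] r6c3 is down to just 2. So r6c3=2.

Answer: 7 6 5 8 1 9 4 2 3 / 2 4 3 6 5 7 9 8 1 / 8 9 1 2 4 3 7 5 6 / 4 3 9 7 8 1 2 6 5 / 6 5 7 4 3 2 1 9 8 / 1 8 2 5 9 6 3 4 7 / 3 1 4 9 6 5 8 7 2 / 9 2 6 3 7 8 5 1 4 / 5 7 8 1 2 4 6 3 9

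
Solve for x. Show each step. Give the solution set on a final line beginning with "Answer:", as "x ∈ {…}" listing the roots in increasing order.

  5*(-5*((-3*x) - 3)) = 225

Step 1. [5*(-5*((-3*x) - 3)) = 225] divide by the outer 5. So div: -5*((-3*x) - 3) = 45.
Step 2. [-5*((-3*x) - 3) = 45] divide by the outer -5, so div: (-3*x) - 3 = -9.
Step 3. [(-3*x) - 3 = -9] peel the -3: add 3 from each side, so sub: -3*x = -6.
Step 4. [-3*x = -6] -3·(inner) — divide through by -3. So div: x = 2.

Answer: x ∈ {2}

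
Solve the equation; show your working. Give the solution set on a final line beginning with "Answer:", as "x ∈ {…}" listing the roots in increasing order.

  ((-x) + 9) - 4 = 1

Step 1. [((-x) + 9) - 4 = 1] add 4: x sits inside (… - 4) ⇒ sub: (-x) + 9 = 5.
Step 2. [(-x) + 9 = 5] subtract 9: x sits inside (… + 9), so sub: -x = -4.
Step 3. [-x = -4] flip signs both sides. So neg: x = 4.

Answer: x ∈ {4}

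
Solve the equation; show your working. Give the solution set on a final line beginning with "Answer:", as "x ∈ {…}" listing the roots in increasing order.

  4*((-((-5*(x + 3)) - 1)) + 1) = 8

Step 1. [4*((-((-5*(x + 3)) - 1)) + 1) = 8] 4·(inner) — divide through by 4, so div: (-((-5*(x + 3)) - 1)) + 1 = 2.
Step 2. [(-((-5*(x + 3)) - 1)) + 1 = 2] subtract 1: x sits inside (… + 1) ⇒ sub: -((-5*(x + 3)) - 1) = 1.
Step 3. [-((-5*(x + 3)) - 1) = 1] LHS negated; negate both sides, so neg: (-5*(x + 3)) - 1 = -1.
Step 4. [(-5*(x + 3)) - 1 = -1] -1 is outermost — add 1 both sides, so sub: -5*(x + 3) = 0.
Step 5. [-5*(x + 3) = 0] leading coefficient -5: divide by -5, so div: x + 3 = 0.
Step 6. [x + 3 = 0] subtract 3: x sits inside (… + 3). So sub: x = -3.

Answer: x ∈ {-3}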